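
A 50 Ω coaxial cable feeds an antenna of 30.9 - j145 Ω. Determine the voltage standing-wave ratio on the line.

Γ = (Z_L − Z_0)/(Z_L + Z_0) = (-19.1 − j145)/(80.9 − j145)
|Γ| = 146/166 = 0.881
VSWR = (1 + |Γ|)/(1 − |Γ|) = 1.88/0.119

VSWR ≈ 15.8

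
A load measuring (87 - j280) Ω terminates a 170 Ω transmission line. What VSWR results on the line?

Γ = (Z_L − Z_0)/(Z_L + Z_0) = (-83 − j280)/(257 − j280)
|Γ| = 292/380 = 0.768
VSWR = (1 + |Γ|)/(1 − |Γ|) = 1.77/0.232

VSWR ≈ 7.64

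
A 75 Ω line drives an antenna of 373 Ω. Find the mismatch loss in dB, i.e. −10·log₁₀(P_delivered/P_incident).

Γ = (373 − 75)/(373 + 75) = 0.665
|Γ|² = 0.442, so P_del/P_inc = 1 − |Γ|² = 0.558
ML = −10·log₁₀(1 − |Γ|²)

mismatch loss ≈ 2.54 dB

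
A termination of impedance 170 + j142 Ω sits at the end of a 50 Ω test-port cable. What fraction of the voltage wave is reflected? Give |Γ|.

Γ = (Z_L − Z_0)/(Z_L + Z_0) = (120 + j142)/(220 + j142)
|Γ| = 186/262

|Γ| ≈ 0.71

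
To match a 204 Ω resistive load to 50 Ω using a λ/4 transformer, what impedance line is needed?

Z_qwt ≈ 101 Ω

Z_qwt = √(Z_0·R_L) = √(50 × 204) = √10200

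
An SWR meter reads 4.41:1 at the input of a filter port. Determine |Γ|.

|Γ| = (S − 1)/(S + 1) = (4.41 − 1)/(4.41 + 1) = 3.41/5.41

|Γ| ≈ 0.63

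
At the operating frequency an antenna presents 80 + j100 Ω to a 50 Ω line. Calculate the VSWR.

VSWR ≈ 4.5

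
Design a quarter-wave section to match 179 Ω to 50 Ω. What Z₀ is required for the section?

Z_qwt = √(Z_0·R_L) = √(50 × 179) = √8950

Z_qwt ≈ 94.6 Ω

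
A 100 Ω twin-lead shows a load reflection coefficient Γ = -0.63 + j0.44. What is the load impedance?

Z_L = Z_0·(1 + Γ)/(1 − Γ) = 100·(0.37 + j0.44)/(1.63 − j0.44)

Z_L ≈ 14.4 + j30.9 Ω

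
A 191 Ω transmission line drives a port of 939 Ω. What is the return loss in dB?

RL ≈ 3.58 dB

Γ = (939 − 191)/(939 + 191) = 0.662
RL = −20·log₁₀|Γ| = −20·log₁₀(0.662)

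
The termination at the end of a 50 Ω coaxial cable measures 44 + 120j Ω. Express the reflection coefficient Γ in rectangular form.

Γ ≈ 0.595 + j0.516

Γ = (Z_L − Z_0)/(Z_L + Z_0) = (-6 + j120)/(94 + j120)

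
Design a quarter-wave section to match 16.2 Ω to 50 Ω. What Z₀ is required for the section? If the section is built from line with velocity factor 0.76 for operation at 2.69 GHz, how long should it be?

Z_qwt ≈ 28.5 Ω; length ≈ 2.12 cm

Z_qwt = √(Z_0·R_L) = √(50 × 16.2) = √810
λ = 0.76·c/f = 0.0848 m, so l = λ/4 = 0.0212 m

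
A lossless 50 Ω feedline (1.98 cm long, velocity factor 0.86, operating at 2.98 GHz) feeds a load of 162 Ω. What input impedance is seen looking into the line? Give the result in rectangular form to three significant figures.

λ = v/f = 0.86·c / 2.98 GHz = 0.0866 m
βl = 2π·l/λ = 2π × 0.229 = 82.3°
tan(βl) = tan(82.3°) = 7.43
Z_in = Z_0·(Z_L + jZ_0·tanβl)/(Z_0 + jZ_L·tanβl)
     = 50·(162 + j371)/(50 + j1200)

Z_in ≈ 15.7 − j6.08 Ω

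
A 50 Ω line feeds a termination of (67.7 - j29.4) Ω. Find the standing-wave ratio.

VSWR ≈ 1.79

Γ = (Z_L − Z_0)/(Z_L + Z_0) = (17.7 − j29.4)/(117.7 − j29.4)
|Γ| = 34.3/121 = 0.283
VSWR = (1 + |Γ|)/(1 − |Γ|) = 1.28/0.717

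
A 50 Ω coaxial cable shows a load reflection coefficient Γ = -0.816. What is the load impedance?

Z_L = Z_0·(1 + Γ)/(1 − Γ) = 50·(0.184)/(1.82)

Z_L ≈ 5.07 Ω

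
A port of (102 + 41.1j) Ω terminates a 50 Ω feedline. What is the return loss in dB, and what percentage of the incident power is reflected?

RL ≈ 7.52 dB; 17.7% of incident power reflected

Γ = (52 + j41.1)/(152 + j41.1), |Γ| = 0.421
RL = −20·log₁₀(0.421) = 7.52 dB
P_refl/P_inc = |Γ|² = 0.177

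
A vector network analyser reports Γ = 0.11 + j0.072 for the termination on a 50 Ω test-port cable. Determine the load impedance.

Z_L ≈ 61.6 + j9.03 Ω

Z_L = Z_0·(1 + Γ)/(1 − Γ) = 50·(1.11 + j0.072)/(0.89 − j0.072)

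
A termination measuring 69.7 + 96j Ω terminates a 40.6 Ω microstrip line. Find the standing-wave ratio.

VSWR ≈ 5.37

Γ = (Z_L − Z_0)/(Z_L + Z_0) = (29.1 + j96)/(110.3 + j96)
|Γ| = 100/146 = 0.686
VSWR = (1 + |Γ|)/(1 − |Γ|) = 1.69/0.314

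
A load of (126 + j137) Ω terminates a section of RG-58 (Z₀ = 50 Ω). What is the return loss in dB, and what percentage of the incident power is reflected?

Γ = (76 + j137)/(176 + j137), |Γ| = 0.702
RL = −20·log₁₀(0.702) = 3.07 dB
P_refl/P_inc = |Γ|² = 0.493

RL ≈ 3.07 dB; 49.3% of incident power reflected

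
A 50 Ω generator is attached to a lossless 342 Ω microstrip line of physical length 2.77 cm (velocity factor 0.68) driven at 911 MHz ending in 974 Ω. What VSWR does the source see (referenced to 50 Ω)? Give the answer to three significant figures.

λ = v/f = 0.68·c / 911 MHz = 0.224 m
βl = 2π·l/λ = 2π × 0.124 = 44.5°
tan(βl) = 0.984
Z_in = Z_0·(Z_L + jZ_0·tanβl)/(Z_0 + jZ_L·tanβl) = 217 − j270 Ω
Γ_s = (Z_in − Z_s)/(Z_in + Z_s) = (167 − j270)/(267 − j270), |Γ_s| = 0.836
VSWR = (1 + |Γ_s|)/(1 − |Γ_s|)

VSWR ≈ 11.2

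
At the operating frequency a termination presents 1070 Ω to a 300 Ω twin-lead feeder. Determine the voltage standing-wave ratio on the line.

VSWR ≈ 3.57

For a purely resistive load, VSWR = R_L/Z_0 or Z_0/R_L (whichever > 1) = 1070/300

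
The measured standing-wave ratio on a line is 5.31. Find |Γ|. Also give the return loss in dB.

|Γ| = (S − 1)/(S + 1) = (5.31 − 1)/(5.31 + 1) = 4.31/6.31
RL = −20·log₁₀|Γ| = −20·log₁₀(0.683)

|Γ| ≈ 0.683; return loss ≈ 3.31 dB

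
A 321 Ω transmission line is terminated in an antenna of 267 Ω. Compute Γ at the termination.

Γ = -0.0918

Γ = (Z_L − Z_0)/(Z_L + Z_0) = (267 − 321)/(267 + 321) = -54/588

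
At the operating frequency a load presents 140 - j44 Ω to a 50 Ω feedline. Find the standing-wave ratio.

VSWR ≈ 3.11

Γ = (Z_L − Z_0)/(Z_L + Z_0) = (90 − j44)/(190 − j44)
|Γ| = 100/195 = 0.514
VSWR = (1 + |Γ|)/(1 − |Γ|) = 1.51/0.486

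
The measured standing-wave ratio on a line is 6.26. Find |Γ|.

|Γ| ≈ 0.725

|Γ| = (S − 1)/(S + 1) = (6.26 − 1)/(6.26 + 1) = 5.26/7.26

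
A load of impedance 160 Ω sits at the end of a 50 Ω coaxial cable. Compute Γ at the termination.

Γ = 0.524

Γ = (Z_L − Z_0)/(Z_L + Z_0) = (160 − 50)/(160 + 50) = 110/210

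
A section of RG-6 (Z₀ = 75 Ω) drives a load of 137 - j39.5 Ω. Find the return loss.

Γ = (62 − j39.5)/(212 − j39.5), |Γ| = 0.341
RL = −20·log₁₀|Γ| = −20·log₁₀(0.341)

RL ≈ 9.35 dB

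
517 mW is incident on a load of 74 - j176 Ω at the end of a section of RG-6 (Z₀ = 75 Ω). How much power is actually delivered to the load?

P_delivered ≈ 216 mW

|Γ| = |(-1 − j176)/(149 − j176)| = 0.763
|Γ|² = 0.583
P_refl = |Γ|²·P_inc = 301 mW, P_del = (1 − |Γ|²)·P_inc = 216 mW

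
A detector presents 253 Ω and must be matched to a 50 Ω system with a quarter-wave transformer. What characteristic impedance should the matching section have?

Z_qwt ≈ 112 Ω

Z_qwt = √(Z_0·R_L) = √(50 × 253) = √12650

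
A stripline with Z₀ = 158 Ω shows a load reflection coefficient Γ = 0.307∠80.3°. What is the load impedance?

Z_L ≈ 144 + j96.5 Ω

Z_L = Z_0·(1 + Γ)/(1 − Γ) = 158·(1.05 + j0.303)/(0.948 − j0.303)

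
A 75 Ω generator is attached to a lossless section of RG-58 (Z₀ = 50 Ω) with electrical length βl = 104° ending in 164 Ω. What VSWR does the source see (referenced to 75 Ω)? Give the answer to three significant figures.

VSWR ≈ 4.77

tan(βl) = -4.01
Z_in = Z_0·(Z_L + jZ_0·tanβl)/(Z_0 + jZ_L·tanβl) = 16.1 + j11.2 Ω
Γ_s = (Z_in − Z_s)/(Z_in + Z_s) = (-58.9 + j11.2)/(91.1 + j11.2), |Γ_s| = 0.653
VSWR = (1 + |Γ_s|)/(1 − |Γ_s|)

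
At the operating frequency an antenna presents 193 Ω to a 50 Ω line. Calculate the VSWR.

VSWR ≈ 3.86

For a purely resistive load, VSWR = R_L/Z_0 or Z_0/R_L (whichever > 1) = 193/50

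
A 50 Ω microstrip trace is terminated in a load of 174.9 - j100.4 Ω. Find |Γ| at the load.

|Γ| ≈ 0.651

Γ = (Z_L − Z_0)/(Z_L + Z_0) = (124.9 − j100.4)/(224.9 − j100.4)
|Γ| = 160/246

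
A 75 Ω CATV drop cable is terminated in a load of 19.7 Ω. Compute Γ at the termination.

Γ = -0.584

Γ = (Z_L − Z_0)/(Z_L + Z_0) = (19.7 − 75)/(19.7 + 75) = -55.3/94.7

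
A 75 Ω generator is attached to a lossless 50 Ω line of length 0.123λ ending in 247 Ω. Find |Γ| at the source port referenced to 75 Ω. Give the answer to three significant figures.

βl = 2π × 0.123 = 44.3°
tan(βl) = 0.975
Z_in = Z_0·(Z_L + jZ_0·tanβl)/(Z_0 + jZ_L·tanβl) = 19.9 − j47.1 Ω
Γ_s = (Z_in − Z_s)/(Z_in + Z_s) = (-55.1 − j47.1)/(94.9 − j47.1), |Γ_s| = 0.684

|Γ| ≈ 0.684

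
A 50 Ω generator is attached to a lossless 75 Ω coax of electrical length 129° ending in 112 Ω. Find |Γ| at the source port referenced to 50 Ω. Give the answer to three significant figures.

tan(βl) = -1.23
Z_in = Z_0·(Z_L + jZ_0·tanβl)/(Z_0 + jZ_L·tanβl) = 64.3 + j25.9 Ω
Γ_s = (Z_in − Z_s)/(Z_in + Z_s) = (14.3 + j25.9)/(114 + j25.9), |Γ_s| = 0.252

|Γ| ≈ 0.252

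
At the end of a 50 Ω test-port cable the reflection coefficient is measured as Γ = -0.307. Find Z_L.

Z_L = Z_0·(1 + Γ)/(1 − Γ) = 50·(0.693)/(1.31)

Z_L ≈ 26.5 Ω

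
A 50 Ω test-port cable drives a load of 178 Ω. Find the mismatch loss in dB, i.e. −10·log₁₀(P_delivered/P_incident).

mismatch loss ≈ 1.64 dB

Γ = (178 − 50)/(178 + 50) = 0.561
|Γ|² = 0.315, so P_del/P_inc = 1 − |Γ|² = 0.685
ML = −10·log₁₀(1 − |Γ|²)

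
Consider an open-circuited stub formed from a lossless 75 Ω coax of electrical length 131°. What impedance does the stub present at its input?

tan(βl) = -1.15
For an open-circuited stub, Z_in = −jZ_0·cot(βl) = −jZ_0/tan(βl)

Z_in ≈ +j65.2 Ω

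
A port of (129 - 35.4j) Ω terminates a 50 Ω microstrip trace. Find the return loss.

Γ = (79 − j35.4)/(179 − j35.4), |Γ| = 0.474
RL = −20·log₁₀|Γ| = −20·log₁₀(0.474)

RL ≈ 6.48 dB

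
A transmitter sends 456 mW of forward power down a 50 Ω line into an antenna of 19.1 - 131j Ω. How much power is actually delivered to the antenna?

P_delivered ≈ 79.4 mW

|Γ| = |(-30.9 − j131)/(69.1 − j131)| = 0.909
|Γ|² = 0.826
P_refl = |Γ|²·P_inc = 377 mW, P_del = (1 − |Γ|²)·P_inc = 79.4 mW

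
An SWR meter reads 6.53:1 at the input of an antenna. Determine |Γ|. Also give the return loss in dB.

|Γ| = (S − 1)/(S + 1) = (6.53 − 1)/(6.53 + 1) = 5.53/7.53
RL = −20·log₁₀|Γ| = −20·log₁₀(0.734)

|Γ| ≈ 0.734; return loss ≈ 2.68 dB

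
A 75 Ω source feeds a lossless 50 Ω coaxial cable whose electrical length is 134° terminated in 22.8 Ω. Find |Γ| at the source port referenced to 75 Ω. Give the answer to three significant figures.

|Γ| ≈ 0.418

tan(βl) = -1.04
Z_in = Z_0·(Z_L + jZ_0·tanβl)/(Z_0 + jZ_L·tanβl) = 38.6 − j33.5 Ω
Γ_s = (Z_in − Z_s)/(Z_in + Z_s) = (-36.4 − j33.5)/(114 − j33.5), |Γ_s| = 0.418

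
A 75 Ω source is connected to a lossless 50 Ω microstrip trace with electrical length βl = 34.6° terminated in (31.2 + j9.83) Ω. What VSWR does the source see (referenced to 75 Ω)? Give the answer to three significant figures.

VSWR ≈ 1.82

tan(βl) = 0.69
Z_in = Z_0·(Z_L + jZ_0·tanβl)/(Z_0 + jZ_L·tanβl) = 49.4 + j26.7 Ω
Γ_s = (Z_in − Z_s)/(Z_in + Z_s) = (-25.6 + j26.7)/(124 + j26.7), |Γ_s| = 0.291
VSWR = (1 + |Γ_s|)/(1 − |Γ_s|)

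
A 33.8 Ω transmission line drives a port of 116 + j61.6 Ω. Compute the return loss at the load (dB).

RL ≈ 3.96 dB

Γ = (82.2 + j61.6)/(149.8 + j61.6), |Γ| = 0.634
RL = −20·log₁₀|Γ| = −20·log₁₀(0.634)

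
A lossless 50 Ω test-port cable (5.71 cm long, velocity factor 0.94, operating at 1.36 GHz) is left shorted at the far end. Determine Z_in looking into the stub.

λ = v/f = 0.94·c / 1.36 GHz = 0.207 m
βl = 2π·l/λ = 2π × 0.275 = 99.1°
tan(βl) = -6.22
For a shorted stub, Z_in = jZ_0·tan(βl)

Z_in ≈ −j311 Ω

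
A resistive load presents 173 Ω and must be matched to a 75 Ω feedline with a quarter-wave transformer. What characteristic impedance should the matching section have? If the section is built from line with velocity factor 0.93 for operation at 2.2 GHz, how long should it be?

Z_qwt ≈ 114 Ω; length ≈ 3.17 cm

Z_qwt = √(Z_0·R_L) = √(75 × 173) = √12980
λ = 0.93·c/f = 0.127 m, so l = λ/4 = 0.0317 m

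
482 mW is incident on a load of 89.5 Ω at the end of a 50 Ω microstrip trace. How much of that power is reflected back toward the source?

Γ = (89.5 − 50)/(89.5 + 50) = 0.283
|Γ|² = 0.0802
P_refl = |Γ|²·P_inc = 38.6 mW, P_del = (1 − |Γ|²)·P_inc = 443 mW

P_reflected ≈ 38.6 mW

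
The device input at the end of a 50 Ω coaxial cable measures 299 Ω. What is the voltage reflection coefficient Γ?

Γ = 0.713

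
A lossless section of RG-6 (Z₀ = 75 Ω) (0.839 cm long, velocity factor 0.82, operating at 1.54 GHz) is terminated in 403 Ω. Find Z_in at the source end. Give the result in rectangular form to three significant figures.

Z_in ≈ 103 − j163 Ω

λ = v/f = 0.82·c / 1.54 GHz = 0.16 m
βl = 2π·l/λ = 2π × 0.0525 = 18.9°
tan(βl) = tan(18.9°) = 0.343
Z_in = Z_0·(Z_L + jZ_0·tanβl)/(Z_0 + jZ_L·tanβl)
     = 75·(403 + j25.7)/(75 + j138)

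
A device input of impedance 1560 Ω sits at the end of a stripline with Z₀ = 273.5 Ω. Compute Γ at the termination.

Γ = (Z_L − Z_0)/(Z_L + Z_0) = (1560 − 273.5)/(1560 + 273.5) = 1286/1834

Γ = 0.702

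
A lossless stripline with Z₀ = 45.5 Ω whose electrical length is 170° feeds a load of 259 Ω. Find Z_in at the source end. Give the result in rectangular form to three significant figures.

Z_in ≈ 133 + j126 Ω

tan(βl) = tan(170°) = -0.176
Z_in = Z_0·(Z_L + jZ_0·tanβl)/(Z_0 + jZ_L·tanβl)
     = 45.5·(259 − j8.02)/(45.5 − j45.7)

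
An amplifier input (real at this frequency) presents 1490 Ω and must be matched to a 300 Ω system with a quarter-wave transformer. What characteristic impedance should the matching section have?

Z_qwt = √(Z_0·R_L) = √(300 × 1490) = √447000

Z_qwt ≈ 669 Ω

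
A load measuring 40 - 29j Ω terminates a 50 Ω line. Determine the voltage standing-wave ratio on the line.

VSWR ≈ 1.96

Γ = (Z_L − Z_0)/(Z_L + Z_0) = (-10 − j29)/(90 − j29)
|Γ| = 30.7/94.6 = 0.324
VSWR = (1 + |Γ|)/(1 − |Γ|) = 1.32/0.676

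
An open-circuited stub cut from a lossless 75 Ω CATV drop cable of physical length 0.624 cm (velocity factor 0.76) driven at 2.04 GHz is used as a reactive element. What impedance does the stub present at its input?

Z_in ≈ −j205 Ω

λ = v/f = 0.76·c / 2.04 GHz = 0.112 m
βl = 2π·l/λ = 2π × 0.0558 = 20.1°
tan(βl) = 0.366
For an open-circuited stub, Z_in = −jZ_0·cot(βl) = −jZ_0/tan(βl)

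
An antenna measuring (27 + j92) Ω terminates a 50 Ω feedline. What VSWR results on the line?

Γ = (Z_L − Z_0)/(Z_L + Z_0) = (-23 + j92)/(77 + j92)
|Γ| = 94.8/120 = 0.79
VSWR = (1 + |Γ|)/(1 − |Γ|) = 1.79/0.21

VSWR ≈ 8.54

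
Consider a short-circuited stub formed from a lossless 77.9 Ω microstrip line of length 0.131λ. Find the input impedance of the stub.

βl = 2π × 0.131 = 47.2°
tan(βl) = 1.08
For a short-circuited stub, Z_in = jZ_0·tan(βl)

Z_in ≈ +j84 Ω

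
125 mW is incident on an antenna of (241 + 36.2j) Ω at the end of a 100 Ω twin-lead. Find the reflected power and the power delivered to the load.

P_reflected ≈ 22.5 mW; P_delivered ≈ 102 mW

|Γ| = |(141 + j36.2)/(341 + j36.2)| = 0.425
|Γ|² = 0.18
P_refl = |Γ|²·P_inc = 22.5 mW, P_del = (1 − |Γ|²)·P_inc = 102 mW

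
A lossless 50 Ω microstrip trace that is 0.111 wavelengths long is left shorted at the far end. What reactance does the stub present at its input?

βl = 2π × 0.111 = 40°
tan(βl) = 0.838
For a shorted stub, Z_in = jZ_0·tan(βl)

X_in ≈ 41.9 Ω (inductive)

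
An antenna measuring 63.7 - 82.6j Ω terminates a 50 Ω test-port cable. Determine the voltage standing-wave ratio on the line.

Γ = (Z_L − Z_0)/(Z_L + Z_0) = (13.7 − j82.6)/(113.7 − j82.6)
|Γ| = 83.7/141 = 0.596
VSWR = (1 + |Γ|)/(1 − |Γ|) = 1.6/0.404

VSWR ≈ 3.95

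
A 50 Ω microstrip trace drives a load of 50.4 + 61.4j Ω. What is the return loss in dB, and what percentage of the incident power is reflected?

RL ≈ 5.65 dB; 27.2% of incident power reflected

Γ = (0.4 + j61.4)/(100.4 + j61.4), |Γ| = 0.522
RL = −20·log₁₀(0.522) = 5.65 dB
P_refl/P_inc = |Γ|² = 0.272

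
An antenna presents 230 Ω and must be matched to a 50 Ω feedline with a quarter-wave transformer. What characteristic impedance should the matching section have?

Z_qwt ≈ 107 Ω

Z_qwt = √(Z_0·R_L) = √(50 × 230) = √11500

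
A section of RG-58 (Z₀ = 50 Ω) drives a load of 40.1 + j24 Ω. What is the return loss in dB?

Γ = (-9.9 + j24)/(90.1 + j24), |Γ| = 0.278
RL = −20·log₁₀|Γ| = −20·log₁₀(0.278)

RL ≈ 11.1 dB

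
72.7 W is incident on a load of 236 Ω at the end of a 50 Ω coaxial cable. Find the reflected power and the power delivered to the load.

P_reflected ≈ 30.7 W; P_delivered ≈ 42 W

Γ = (236 − 50)/(236 + 50) = 0.65
|Γ|² = 0.423
P_refl = |Γ|²·P_inc = 30.7 W, P_del = (1 − |Γ|²)·P_inc = 42 W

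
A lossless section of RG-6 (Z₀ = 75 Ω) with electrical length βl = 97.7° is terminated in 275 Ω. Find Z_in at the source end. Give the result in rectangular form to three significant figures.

Z_in ≈ 20.8 + j9.37 Ω

tan(βl) = tan(97.7°) = -7.4
Z_in = Z_0·(Z_L + jZ_0·tanβl)/(Z_0 + jZ_L·tanβl)
     = 75·(275 − j555)/(75 − j2030)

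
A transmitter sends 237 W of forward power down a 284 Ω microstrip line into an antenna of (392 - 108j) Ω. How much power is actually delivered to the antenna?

|Γ| = |(108 − j108)/(676 − j108)| = 0.223
|Γ|² = 0.0498
P_refl = |Γ|²·P_inc = 11.8 W, P_del = (1 − |Γ|²)·P_inc = 225 W

P_delivered ≈ 225 W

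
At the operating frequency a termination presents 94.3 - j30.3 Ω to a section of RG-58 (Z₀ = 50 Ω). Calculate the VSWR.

VSWR ≈ 2.14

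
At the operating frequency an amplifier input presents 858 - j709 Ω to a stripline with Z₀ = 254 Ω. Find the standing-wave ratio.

VSWR ≈ 5.81

Γ = (Z_L − Z_0)/(Z_L + Z_0) = (604 − j709)/(1112 − j709)
|Γ| = 931/1320 = 0.706
VSWR = (1 + |Γ|)/(1 − |Γ|) = 1.71/0.294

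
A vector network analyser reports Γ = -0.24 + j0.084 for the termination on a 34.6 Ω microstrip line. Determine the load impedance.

Z_L ≈ 21 + j3.76 Ω

Z_L = Z_0·(1 + Γ)/(1 − Γ) = 34.6·(0.76 + j0.084)/(1.24 − j0.084)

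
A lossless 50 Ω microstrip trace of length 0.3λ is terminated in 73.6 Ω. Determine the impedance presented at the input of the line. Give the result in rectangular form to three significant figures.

βl = 2π × 0.3 = 108°
tan(βl) = tan(108°) = -3.08
Z_in = Z_0·(Z_L + jZ_0·tanβl)/(Z_0 + jZ_L·tanβl)
     = 50·(73.6 − j154)/(50 − j227)

Z_in ≈ 35.8 + j8.34 Ω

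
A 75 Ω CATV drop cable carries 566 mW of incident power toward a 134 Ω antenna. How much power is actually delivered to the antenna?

P_delivered ≈ 521 mW

Γ = (134 − 75)/(134 + 75) = 0.282
|Γ|² = 0.0797
P_refl = |Γ|²·P_inc = 45.1 mW, P_del = (1 − |Γ|²)·P_inc = 521 mW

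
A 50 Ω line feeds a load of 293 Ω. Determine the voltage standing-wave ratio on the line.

Γ = (293 − 50)/(293 + 50) = 0.708
VSWR = (1 + 0.708)/(1 − 0.708)

VSWR ≈ 5.86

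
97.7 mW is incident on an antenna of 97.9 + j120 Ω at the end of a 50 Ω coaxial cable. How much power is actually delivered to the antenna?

|Γ| = |(47.9 + j120)/(147.9 + j120)| = 0.678
|Γ|² = 0.46
P_refl = |Γ|²·P_inc = 45 mW, P_del = (1 − |Γ|²)·P_inc = 52.7 mW

P_delivered ≈ 52.7 mW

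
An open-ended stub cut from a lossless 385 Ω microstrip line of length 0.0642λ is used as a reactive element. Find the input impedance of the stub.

Z_in ≈ −j902 Ω

βl = 2π × 0.0642 = 23.1°
tan(βl) = 0.427
For an open-ended stub, Z_in = −jZ_0·cot(βl) = −jZ_0/tan(βl)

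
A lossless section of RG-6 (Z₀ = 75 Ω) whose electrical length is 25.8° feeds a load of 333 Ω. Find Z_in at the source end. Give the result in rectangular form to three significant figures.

tan(βl) = tan(25.8°) = 0.483
Z_in = Z_0·(Z_L + jZ_0·tanβl)/(Z_0 + jZ_L·tanβl)
     = 75·(333 + j36.3)/(75 + j161)

Z_in ≈ 73.3 − j121 Ω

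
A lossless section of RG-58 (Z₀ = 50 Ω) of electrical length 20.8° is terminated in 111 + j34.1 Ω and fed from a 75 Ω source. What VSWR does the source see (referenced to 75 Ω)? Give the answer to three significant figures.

tan(βl) = 0.38
Z_in = Z_0·(Z_L + jZ_0·tanβl)/(Z_0 + jZ_L·tanβl) = 101 − j43.1 Ω
Γ_s = (Z_in − Z_s)/(Z_in + Z_s) = (25.8 − j43.1)/(176 − j43.1), |Γ_s| = 0.277
VSWR = (1 + |Γ_s|)/(1 − |Γ_s|)

VSWR ≈ 1.77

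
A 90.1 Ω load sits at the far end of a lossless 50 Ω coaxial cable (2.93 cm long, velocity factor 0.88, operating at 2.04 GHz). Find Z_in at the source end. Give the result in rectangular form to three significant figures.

Z_in ≈ 28.2 − j5.13 Ω

λ = v/f = 0.88·c / 2.04 GHz = 0.129 m
βl = 2π·l/λ = 2π × 0.226 = 81.5°
tan(βl) = tan(81.5°) = 6.7
Z_in = Z_0·(Z_L + jZ_0·tanβl)/(Z_0 + jZ_L·tanβl)
     = 50·(90.1 + j335)/(50 + j603)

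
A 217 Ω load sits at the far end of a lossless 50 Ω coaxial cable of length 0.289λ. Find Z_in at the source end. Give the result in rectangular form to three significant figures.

Z_in ≈ 12.2 + j11.8 Ω

βl = 2π × 0.289 = 104°
tan(βl) = tan(104°) = -4
Z_in = Z_0·(Z_L + jZ_0·tanβl)/(Z_0 + jZ_L·tanβl)
     = 50·(217 − j200)/(50 − j868)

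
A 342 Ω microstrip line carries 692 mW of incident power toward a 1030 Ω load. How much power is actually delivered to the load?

P_delivered ≈ 518 mW

Γ = (1030 − 342)/(1030 + 342) = 0.501
|Γ|² = 0.251
P_refl = |Γ|²·P_inc = 174 mW, P_del = (1 − |Γ|²)·P_inc = 518 mW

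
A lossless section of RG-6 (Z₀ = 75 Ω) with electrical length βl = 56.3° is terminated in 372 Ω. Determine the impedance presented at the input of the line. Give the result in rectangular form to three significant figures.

Z_in ≈ 21.5 − j47.1 Ω

tan(βl) = tan(56.3°) = 1.5
Z_in = Z_0·(Z_L + jZ_0·tanβl)/(Z_0 + jZ_L·tanβl)
     = 75·(372 + j112)/(75 + j558)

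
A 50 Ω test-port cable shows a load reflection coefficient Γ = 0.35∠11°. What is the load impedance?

Z_L ≈ 101 + j15.3 Ω

Z_L = Z_0·(1 + Γ)/(1 − Γ) = 50·(1.34 + j0.0668)/(0.656 − j0.0668)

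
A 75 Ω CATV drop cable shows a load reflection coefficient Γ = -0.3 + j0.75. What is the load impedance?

Z_L ≈ 11.6 + j49.9 Ω

Z_L = Z_0·(1 + Γ)/(1 − Γ) = 75·(0.7 + j0.75)/(1.3 − j0.75)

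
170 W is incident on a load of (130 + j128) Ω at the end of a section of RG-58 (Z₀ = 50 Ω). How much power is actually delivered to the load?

P_delivered ≈ 90.6 W

|Γ| = |(80 + j128)/(180 + j128)| = 0.683
|Γ|² = 0.467
P_refl = |Γ|²·P_inc = 79.4 W, P_del = (1 − |Γ|²)·P_inc = 90.6 W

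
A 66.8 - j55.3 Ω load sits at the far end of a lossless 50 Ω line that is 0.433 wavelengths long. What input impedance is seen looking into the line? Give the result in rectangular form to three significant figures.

βl = 2π × 0.433 = 156°
tan(βl) = tan(156°) = -0.448
Z_in = Z_0·(Z_L + jZ_0·tanβl)/(Z_0 + jZ_L·tanβl)
     = 50·(66.8 − j77.7)/(25.2 − j29.9)

Z_in ≈ 131 + j1.21 Ω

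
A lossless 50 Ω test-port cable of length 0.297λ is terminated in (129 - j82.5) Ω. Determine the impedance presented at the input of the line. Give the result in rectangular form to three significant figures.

Z_in ≈ 16.6 + j23.9 Ω

βl = 2π × 0.297 = 107°
tan(βl) = tan(107°) = -3.29
Z_in = Z_0·(Z_L + jZ_0·tanβl)/(Z_0 + jZ_L·tanβl)
     = 50·(129 − j247)/(-221 − j424)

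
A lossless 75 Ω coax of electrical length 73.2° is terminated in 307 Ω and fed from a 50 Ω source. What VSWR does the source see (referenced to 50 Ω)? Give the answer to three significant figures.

tan(βl) = 3.31
Z_in = Z_0·(Z_L + jZ_0·tanβl)/(Z_0 + jZ_L·tanβl) = 19.9 − j21.2 Ω
Γ_s = (Z_in − Z_s)/(Z_in + Z_s) = (-30.1 − j21.2)/(69.9 − j21.2), |Γ_s| = 0.504
VSWR = (1 + |Γ_s|)/(1 − |Γ_s|)

VSWR ≈ 3.03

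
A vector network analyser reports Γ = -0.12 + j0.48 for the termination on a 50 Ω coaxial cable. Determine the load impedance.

Z_L ≈ 25.4 + j32.3 Ω

Z_L = Z_0·(1 + Γ)/(1 − Γ) = 50·(0.88 + j0.48)/(1.12 − j0.48)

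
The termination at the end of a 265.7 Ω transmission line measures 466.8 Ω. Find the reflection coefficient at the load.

Γ = (Z_L − Z_0)/(Z_L + Z_0) = (466.8 − 265.7)/(466.8 + 265.7) = 201.1/732.5

Γ = 0.275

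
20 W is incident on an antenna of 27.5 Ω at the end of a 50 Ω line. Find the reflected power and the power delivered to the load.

P_reflected ≈ 1.69 W; P_delivered ≈ 18.3 W

Γ = (27.5 − 50)/(27.5 + 50) = -0.29
|Γ|² = 0.0843
P_refl = |Γ|²·P_inc = 1.69 W, P_del = (1 − |Γ|²)·P_inc = 18.3 W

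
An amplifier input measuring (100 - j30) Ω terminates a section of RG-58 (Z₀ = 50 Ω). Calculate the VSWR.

Γ = (Z_L − Z_0)/(Z_L + Z_0) = (50 − j30)/(150 − j30)
|Γ| = 58.3/153 = 0.381
VSWR = (1 + |Γ|)/(1 − |Γ|) = 1.38/0.619

VSWR ≈ 2.23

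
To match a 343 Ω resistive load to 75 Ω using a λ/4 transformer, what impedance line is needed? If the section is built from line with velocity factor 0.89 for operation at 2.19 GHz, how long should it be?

Z_qwt ≈ 160 Ω; length ≈ 3.05 cm

Z_qwt = √(Z_0·R_L) = √(75 × 343) = √25720
λ = 0.89·c/f = 0.122 m, so l = λ/4 = 0.0305 m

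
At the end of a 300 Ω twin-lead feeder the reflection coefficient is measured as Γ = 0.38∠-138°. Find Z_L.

Z_L ≈ 150 − j89.3 Ω

Z_L = Z_0·(1 + Γ)/(1 − Γ) = 300·(0.718 − j0.254)/(1.28 + j0.254)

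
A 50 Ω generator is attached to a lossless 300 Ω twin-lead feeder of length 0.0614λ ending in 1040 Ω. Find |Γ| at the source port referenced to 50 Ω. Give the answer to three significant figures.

|Γ| ≈ 0.896

βl = 2π × 0.0614 = 22.1°
tan(βl) = 0.406
Z_in = Z_0·(Z_L + jZ_0·tanβl)/(Z_0 + jZ_L·tanβl) = 406 − j450 Ω
Γ_s = (Z_in − Z_s)/(Z_in + Z_s) = (356 − j450)/(456 − j450), |Γ_s| = 0.896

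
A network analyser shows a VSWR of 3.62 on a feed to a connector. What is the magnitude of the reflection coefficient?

|Γ| = (S − 1)/(S + 1) = (3.62 − 1)/(3.62 + 1) = 2.62/4.62

|Γ| ≈ 0.567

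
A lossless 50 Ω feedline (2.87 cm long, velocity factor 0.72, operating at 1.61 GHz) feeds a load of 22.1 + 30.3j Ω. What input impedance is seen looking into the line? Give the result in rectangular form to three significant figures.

Z_in ≈ 69.2 − j70.3 Ω

λ = v/f = 0.72·c / 1.61 GHz = 0.134 m
βl = 2π·l/λ = 2π × 0.214 = 77°
tan(βl) = tan(77°) = 4.34
Z_in = Z_0·(Z_L + jZ_0·tanβl)/(Z_0 + jZ_L·tanβl)
     = 50·(22.1 + j247)/(-81.4 + j95.8)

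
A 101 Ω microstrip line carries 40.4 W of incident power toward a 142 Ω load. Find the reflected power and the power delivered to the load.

Γ = (142 − 101)/(142 + 101) = 0.169
|Γ|² = 0.0285
P_refl = |Γ|²·P_inc = 1.15 W, P_del = (1 − |Γ|²)·P_inc = 39.2 W

P_reflected ≈ 1.15 W; P_delivered ≈ 39.2 W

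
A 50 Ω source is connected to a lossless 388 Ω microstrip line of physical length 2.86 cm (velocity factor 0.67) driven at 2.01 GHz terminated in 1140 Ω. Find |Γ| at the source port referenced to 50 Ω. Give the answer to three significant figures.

λ = v/f = 0.67·c / 2.01 GHz = 0.1 m
βl = 2π·l/λ = 2π × 0.286 = 103°
tan(βl) = -4.35
Z_in = Z_0·(Z_L + jZ_0·tanβl)/(Z_0 + jZ_L·tanβl) = 138 + j78.5 Ω
Γ_s = (Z_in − Z_s)/(Z_in + Z_s) = (88.2 + j78.5)/(188 + j78.5), |Γ_s| = 0.579

|Γ| ≈ 0.579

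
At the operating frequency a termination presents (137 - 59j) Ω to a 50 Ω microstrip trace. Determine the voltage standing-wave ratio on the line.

Γ = (Z_L − Z_0)/(Z_L + Z_0) = (87 − j59)/(187 − j59)
|Γ| = 105/196 = 0.536
VSWR = (1 + |Γ|)/(1 − |Γ|) = 1.54/0.464

VSWR ≈ 3.31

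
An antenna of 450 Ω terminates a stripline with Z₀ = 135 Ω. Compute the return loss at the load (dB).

Γ = (450 − 135)/(450 + 135) = 0.538
RL = −20·log₁₀|Γ| = −20·log₁₀(0.538)

RL ≈ 5.38 dB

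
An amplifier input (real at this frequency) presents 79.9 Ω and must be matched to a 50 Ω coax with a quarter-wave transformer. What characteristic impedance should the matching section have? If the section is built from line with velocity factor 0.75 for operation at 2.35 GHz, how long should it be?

Z_qwt ≈ 63.2 Ω; length ≈ 2.39 cm

Z_qwt = √(Z_0·R_L) = √(50 × 79.9) = √3995
λ = 0.75·c/f = 0.0957 m, so l = λ/4 = 0.0239 m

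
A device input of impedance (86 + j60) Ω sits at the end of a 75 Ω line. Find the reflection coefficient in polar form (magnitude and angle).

Γ ≈ 0.355 ∠ 59.2°

Γ = (Z_L − Z_0)/(Z_L + Z_0) = (11 + j60)/(161 + j60)
|Γ| = 61/172 = 0.355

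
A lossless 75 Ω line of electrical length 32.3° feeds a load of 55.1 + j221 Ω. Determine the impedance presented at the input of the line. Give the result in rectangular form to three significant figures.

Z_in ≈ 80.3 − j268 Ω

tan(βl) = tan(32.3°) = 0.632
Z_in = Z_0·(Z_L + jZ_0·tanβl)/(Z_0 + jZ_L·tanβl)
     = 75·(55.1 + j268)/(-64.7 + j34.8)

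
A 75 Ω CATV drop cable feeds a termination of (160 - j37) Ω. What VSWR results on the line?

Γ = (Z_L − Z_0)/(Z_L + Z_0) = (85 − j37)/(235 − j37)
|Γ| = 92.7/238 = 0.39
VSWR = (1 + |Γ|)/(1 − |Γ|) = 1.39/0.61

VSWR ≈ 2.28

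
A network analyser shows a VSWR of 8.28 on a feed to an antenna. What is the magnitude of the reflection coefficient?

|Γ| ≈ 0.784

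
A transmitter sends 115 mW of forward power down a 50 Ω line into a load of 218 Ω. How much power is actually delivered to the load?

P_delivered ≈ 69.8 mW

Γ = (218 − 50)/(218 + 50) = 0.627
|Γ|² = 0.393
P_refl = |Γ|²·P_inc = 45.2 mW, P_del = (1 − |Γ|²)·P_inc = 69.8 mW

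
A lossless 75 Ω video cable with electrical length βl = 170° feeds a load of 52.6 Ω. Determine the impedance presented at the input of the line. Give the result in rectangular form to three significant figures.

Z_in ≈ 53.4 − j6.62 Ω

tan(βl) = tan(170°) = -0.176
Z_in = Z_0·(Z_L + jZ_0·tanβl)/(Z_0 + jZ_L·tanβl)
     = 75·(52.6 − j13.2)/(75 − j9.27)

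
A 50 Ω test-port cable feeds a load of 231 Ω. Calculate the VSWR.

VSWR ≈ 4.62

Γ = (231 − 50)/(231 + 50) = 0.644
VSWR = (1 + 0.644)/(1 − 0.644)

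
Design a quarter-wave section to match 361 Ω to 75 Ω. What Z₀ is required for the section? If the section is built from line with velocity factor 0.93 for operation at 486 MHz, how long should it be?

Z_qwt ≈ 165 Ω; length ≈ 14.4 cm

Z_qwt = √(Z_0·R_L) = √(75 × 361) = √27080
λ = 0.93·c/f = 0.574 m, so l = λ/4 = 0.144 m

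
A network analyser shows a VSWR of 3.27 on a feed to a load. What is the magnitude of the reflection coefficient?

|Γ| ≈ 0.532

|Γ| = (S − 1)/(S + 1) = (3.27 − 1)/(3.27 + 1) = 2.27/4.27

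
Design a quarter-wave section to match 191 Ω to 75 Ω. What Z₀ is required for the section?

Z_qwt = √(Z_0·R_L) = √(75 × 191) = √14320

Z_qwt ≈ 120 Ω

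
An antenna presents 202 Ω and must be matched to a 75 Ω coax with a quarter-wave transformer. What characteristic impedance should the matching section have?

Z_qwt ≈ 123 Ω

Z_qwt = √(Z_0·R_L) = √(75 × 202) = √15150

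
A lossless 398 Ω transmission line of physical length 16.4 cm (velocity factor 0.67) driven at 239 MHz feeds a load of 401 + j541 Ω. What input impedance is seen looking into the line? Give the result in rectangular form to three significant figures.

λ = v/f = 0.67·c / 239 MHz = 0.841 m
βl = 2π·l/λ = 2π × 0.195 = 70.2°
tan(βl) = tan(70.2°) = 2.78
Z_in = Z_0·(Z_L + jZ_0·tanβl)/(Z_0 + jZ_L·tanβl)
     = 398·(401 + j1650)/(-1100 + j1110)

Z_in ≈ 225 − j366 Ω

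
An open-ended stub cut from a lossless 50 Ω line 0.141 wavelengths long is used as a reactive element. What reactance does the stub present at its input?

X_in ≈ -40.8 Ω (capacitive)

βl = 2π × 0.141 = 50.8°
tan(βl) = 1.22
For an open-ended stub, Z_in = −jZ_0·cot(βl) = −jZ_0/tan(βl)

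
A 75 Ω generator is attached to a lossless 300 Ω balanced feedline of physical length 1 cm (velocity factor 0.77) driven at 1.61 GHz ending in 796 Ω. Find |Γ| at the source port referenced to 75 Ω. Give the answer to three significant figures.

λ = v/f = 0.77·c / 1.61 GHz = 0.143 m
βl = 2π·l/λ = 2π × 0.0697 = 25.1°
tan(βl) = 0.468
Z_in = Z_0·(Z_L + jZ_0·tanβl)/(Z_0 + jZ_L·tanβl) = 382 − j334 Ω
Γ_s = (Z_in − Z_s)/(Z_in + Z_s) = (307 − j334)/(457 − j334), |Γ_s| = 0.801

|Γ| ≈ 0.801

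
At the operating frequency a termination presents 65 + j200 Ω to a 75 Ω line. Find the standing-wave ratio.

VSWR ≈ 10.1

Γ = (Z_L − Z_0)/(Z_L + Z_0) = (-10 + j200)/(140 + j200)
|Γ| = 200/244 = 0.82
VSWR = (1 + |Γ|)/(1 − |Γ|) = 1.82/0.18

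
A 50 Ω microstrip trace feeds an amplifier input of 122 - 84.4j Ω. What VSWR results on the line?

Γ = (Z_L − Z_0)/(Z_L + Z_0) = (72 − j84.4)/(172 − j84.4)
|Γ| = 111/192 = 0.579
VSWR = (1 + |Γ|)/(1 − |Γ|) = 1.58/0.421

VSWR ≈ 3.75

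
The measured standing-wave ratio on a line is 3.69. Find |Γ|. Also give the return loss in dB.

|Γ| ≈ 0.574; return loss ≈ 4.83 dB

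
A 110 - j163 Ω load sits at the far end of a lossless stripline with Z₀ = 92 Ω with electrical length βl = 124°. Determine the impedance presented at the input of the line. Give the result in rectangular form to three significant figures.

Z_in ≈ 60.8 + j118 Ω

tan(βl) = tan(124°) = -1.48
Z_in = Z_0·(Z_L + jZ_0·tanβl)/(Z_0 + jZ_L·tanβl)
     = 92·(110 − j299)/(-150 − j163)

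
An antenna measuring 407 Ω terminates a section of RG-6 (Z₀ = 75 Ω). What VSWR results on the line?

Γ = (407 − 75)/(407 + 75) = 0.689
VSWR = (1 + 0.689)/(1 − 0.689)

VSWR ≈ 5.43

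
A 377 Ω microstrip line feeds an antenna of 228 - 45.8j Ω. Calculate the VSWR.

VSWR ≈ 1.69

Γ = (Z_L − Z_0)/(Z_L + Z_0) = (-149 − j45.8)/(605 − j45.8)
|Γ| = 156/607 = 0.257
VSWR = (1 + |Γ|)/(1 − |Γ|) = 1.26/0.743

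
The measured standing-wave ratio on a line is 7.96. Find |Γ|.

|Γ| ≈ 0.777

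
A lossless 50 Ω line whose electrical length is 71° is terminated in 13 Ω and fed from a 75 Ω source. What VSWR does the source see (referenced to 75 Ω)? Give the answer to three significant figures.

tan(βl) = 2.9
Z_in = Z_0·(Z_L + jZ_0·tanβl)/(Z_0 + jZ_L·tanβl) = 78.1 + j86.2 Ω
Γ_s = (Z_in − Z_s)/(Z_in + Z_s) = (3.11 + j86.2)/(153 + j86.2), |Γ_s| = 0.491
VSWR = (1 + |Γ_s|)/(1 − |Γ_s|)

VSWR ≈ 2.93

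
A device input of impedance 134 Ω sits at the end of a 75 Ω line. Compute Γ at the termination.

Γ = (Z_L − Z_0)/(Z_L + Z_0) = (134 − 75)/(134 + 75) = 59/209

Γ = 0.282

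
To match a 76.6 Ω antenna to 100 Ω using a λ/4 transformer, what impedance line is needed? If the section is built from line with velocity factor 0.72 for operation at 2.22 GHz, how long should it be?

Z_qwt ≈ 87.5 Ω; length ≈ 2.43 cm

Z_qwt = √(Z_0·R_L) = √(100 × 76.6) = √7660
λ = 0.72·c/f = 0.0973 m, so l = λ/4 = 0.0243 m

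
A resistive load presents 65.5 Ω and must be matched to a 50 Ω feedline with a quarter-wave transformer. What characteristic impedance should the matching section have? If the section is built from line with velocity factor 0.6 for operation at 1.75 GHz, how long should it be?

Z_qwt ≈ 57.2 Ω; length ≈ 2.57 cm

Z_qwt = √(Z_0·R_L) = √(50 × 65.5) = √3275
λ = 0.6·c/f = 0.103 m, so l = λ/4 = 0.0257 m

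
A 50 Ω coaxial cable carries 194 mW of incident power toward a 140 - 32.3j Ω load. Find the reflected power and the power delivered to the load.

|Γ| = |(90 − j32.3)/(190 − j32.3)| = 0.496
|Γ|² = 0.246
P_refl = |Γ|²·P_inc = 47.8 mW, P_del = (1 − |Γ|²)·P_inc = 146 mW

P_reflected ≈ 47.8 mW; P_delivered ≈ 146 mW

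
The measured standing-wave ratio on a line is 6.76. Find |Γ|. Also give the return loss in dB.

|Γ| ≈ 0.742; return loss ≈ 2.59 dB

|Γ| = (S − 1)/(S + 1) = (6.76 − 1)/(6.76 + 1) = 5.76/7.76
RL = −20·log₁₀|Γ| = −20·log₁₀(0.742)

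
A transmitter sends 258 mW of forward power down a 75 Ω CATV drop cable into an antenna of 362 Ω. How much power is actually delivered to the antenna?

Γ = (362 − 75)/(362 + 75) = 0.657
|Γ|² = 0.431
P_refl = |Γ|²·P_inc = 111 mW, P_del = (1 − |Γ|²)·P_inc = 147 mW

P_delivered ≈ 147 mW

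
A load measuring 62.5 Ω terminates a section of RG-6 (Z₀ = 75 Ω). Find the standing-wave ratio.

Γ = (62.5 − 75)/(62.5 + 75) = -0.0909
VSWR = (1 + 0.0909)/(1 − 0.0909)

VSWR ≈ 1.2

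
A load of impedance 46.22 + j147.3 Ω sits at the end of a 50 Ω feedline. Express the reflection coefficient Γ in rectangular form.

Γ = (Z_L − Z_0)/(Z_L + Z_0) = (-3.78 + j147.3)/(96.22 + j147.3)

Γ ≈ 0.689 + j0.476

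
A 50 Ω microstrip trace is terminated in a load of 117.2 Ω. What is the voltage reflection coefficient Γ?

Γ = (Z_L − Z_0)/(Z_L + Z_0) = (117.2 − 50)/(117.2 + 50) = 67.2/167.2

Γ = 0.402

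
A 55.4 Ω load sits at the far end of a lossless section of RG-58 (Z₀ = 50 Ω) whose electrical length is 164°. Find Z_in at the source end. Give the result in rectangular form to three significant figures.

Z_in ≈ 54.5 + j2.96 Ω

tan(βl) = tan(164°) = -0.287
Z_in = Z_0·(Z_L + jZ_0·tanβl)/(Z_0 + jZ_L·tanβl)
     = 50·(55.4 − j14.3)/(50 − j15.9)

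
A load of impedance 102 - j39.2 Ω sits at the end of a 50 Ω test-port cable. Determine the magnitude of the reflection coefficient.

|Γ| ≈ 0.415

Γ = (Z_L − Z_0)/(Z_L + Z_0) = (52 − j39.2)/(152 − j39.2)
|Γ| = 65.1/157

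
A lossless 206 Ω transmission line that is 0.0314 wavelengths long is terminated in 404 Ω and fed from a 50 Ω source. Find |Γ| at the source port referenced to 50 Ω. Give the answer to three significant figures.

|Γ| ≈ 0.774

βl = 2π × 0.0314 = 11.3°
tan(βl) = 0.2
Z_in = Z_0·(Z_L + jZ_0·tanβl)/(Z_0 + jZ_L·tanβl) = 364 − j102 Ω
Γ_s = (Z_in − Z_s)/(Z_in + Z_s) = (314 − j102)/(414 − j102), |Γ_s| = 0.774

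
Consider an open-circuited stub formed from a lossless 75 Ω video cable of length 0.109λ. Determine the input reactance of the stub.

βl = 2π × 0.109 = 39.2°
tan(βl) = 0.817
For an open-circuited stub, Z_in = −jZ_0·cot(βl) = −jZ_0/tan(βl)

X_in ≈ -91.8 Ω (capacitive)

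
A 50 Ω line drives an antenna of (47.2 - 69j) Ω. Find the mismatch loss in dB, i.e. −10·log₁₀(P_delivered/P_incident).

mismatch loss ≈ 1.78 dB

Γ = (-2.8 − j69)/(97.2 − j69), |Γ| = 0.579
|Γ|² = 0.336, so P_del/P_inc = 1 − |Γ|² = 0.664
ML = −10·log₁₀(1 − |Γ|²)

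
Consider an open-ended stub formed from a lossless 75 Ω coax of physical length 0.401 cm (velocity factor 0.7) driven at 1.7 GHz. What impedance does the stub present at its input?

λ = v/f = 0.7·c / 1.7 GHz = 0.124 m
βl = 2π·l/λ = 2π × 0.0325 = 11.7°
tan(βl) = 0.207
For an open-ended stub, Z_in = −jZ_0·cot(βl) = −jZ_0/tan(βl)

Z_in ≈ −j363 Ω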